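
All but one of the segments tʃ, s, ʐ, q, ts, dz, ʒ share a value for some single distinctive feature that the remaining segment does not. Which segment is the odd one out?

/ʒ, dz, ʐ, tʃ, s, ts/ are all [+strident], but /q/ (voiceless uvular stop) is [−strident]. No other single segment can be removed to leave a set sharing one feature value that the removed segment lacks, so /q/ is the odd one out.

q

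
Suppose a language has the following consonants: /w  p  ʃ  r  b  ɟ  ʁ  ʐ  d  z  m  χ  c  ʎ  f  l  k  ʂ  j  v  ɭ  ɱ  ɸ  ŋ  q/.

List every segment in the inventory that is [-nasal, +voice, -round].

Checking each segment against [-nasal], [+voice], [-round]: /r/ (alveolar trill), /b/ (voiced bilabial stop), /ɟ/ (voiced palatal stop), /ʁ/ (voiced uvular fricative), /ʐ/ (voiced retroflex fricative), /d/ (voiced alveolar stop), among others, satisfy every feature; every other segment in the inventory fails at least one.

r, b, ɟ, ʁ, ʐ, d, z, ʎ, l, j, v, ɭ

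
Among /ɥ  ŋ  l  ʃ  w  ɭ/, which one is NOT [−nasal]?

/ŋ/ is the velar nasal, which is [+nasal]; the rest — /ɥ, w, ʃ, ɭ, l/ — are [−nasal].

ŋ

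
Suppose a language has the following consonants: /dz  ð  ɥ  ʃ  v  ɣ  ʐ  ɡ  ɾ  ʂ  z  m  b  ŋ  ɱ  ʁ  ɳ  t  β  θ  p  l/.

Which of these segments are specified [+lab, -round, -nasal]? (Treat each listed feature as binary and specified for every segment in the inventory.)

The [+labial] segments are /ɥ, v, m, b, ɱ, β, p/.
Among these, [-round] gives /v, m, b, ɱ, β, p/.
Then [-nasal] leaves /v, b, β, p/.

v, b, β, p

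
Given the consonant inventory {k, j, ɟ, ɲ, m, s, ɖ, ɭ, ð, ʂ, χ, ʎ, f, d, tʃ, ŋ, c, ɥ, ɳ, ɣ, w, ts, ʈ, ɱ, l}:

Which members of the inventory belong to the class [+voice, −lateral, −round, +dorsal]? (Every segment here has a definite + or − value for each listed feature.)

j, ɟ, ɲ, ŋ, ɣ

Eliminate segments failing any feature: /k, s, ʂ, χ, f, tʃ, c, ts, ʈ/ are [−voice]; /m, ɖ, ð, d, ɳ, ɱ/ are [−dorsal]; /ɭ, ʎ, l/ are [+lateral]; /ɥ, w/ are [+round]. The remaining /j, ɟ, ɲ, ŋ, ɣ/ satisfy [+voice], [−lateral], [−round], [+dorsal].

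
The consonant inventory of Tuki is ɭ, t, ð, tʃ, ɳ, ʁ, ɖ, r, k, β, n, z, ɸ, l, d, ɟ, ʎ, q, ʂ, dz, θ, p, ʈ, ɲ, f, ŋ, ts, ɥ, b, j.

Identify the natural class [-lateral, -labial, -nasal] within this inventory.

t, ð, tʃ, ʁ, ɖ, r, k, z, d, ɟ, q, ʂ, dz, θ, ʈ, ts, j

The [-lateral] segments are /t, ð, tʃ, ɳ, ʁ, ɖ, r, k, β, n, z, ɸ, d, ɟ, q, ʂ, dz, θ, p, ʈ, ɲ, f, ŋ, ts, ɥ, b, j/.
Then [-labial] gives /t, ð, tʃ, ɳ, ʁ, ɖ, r, k, n, z, d, ɟ, q, ʂ, dz, θ, ʈ, ɲ, ŋ, ts, j/.
Of those, [-nasal] leaves /t, ð, tʃ, ʁ, ɖ, r, k, z, d, ɟ, q, ʂ, dz, θ, ʈ, ts, j/.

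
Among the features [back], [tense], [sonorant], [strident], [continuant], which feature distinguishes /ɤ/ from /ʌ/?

[tense]

/ɤ/ (mid back unrounded tense vowel) and /ʌ/ (mid back unrounded lax vowel) agree on [+back], [+sonorant], [−strident], [+continuant]. They differ on [tense] (/ɤ/ [+], /ʌ/ [−]).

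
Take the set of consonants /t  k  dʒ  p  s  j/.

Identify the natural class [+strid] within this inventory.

dʒ, s

The feature [strident] marks segments high-amplitude, high-frequency frication (the sibilants). In this inventory /dʒ, s/ have that property, so they are [+strident]; /t, k, p, j/ are [−strident].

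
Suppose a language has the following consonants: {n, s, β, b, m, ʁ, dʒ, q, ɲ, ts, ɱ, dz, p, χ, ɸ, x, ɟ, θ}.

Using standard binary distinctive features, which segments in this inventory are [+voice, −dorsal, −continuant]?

n, b, m, dʒ, ɱ, dz

Eliminate segments failing any feature: /s, q, ts, p, χ, ɸ, x, θ/ are [−voice]; /β/ is [+continuant]; /ʁ, ɲ, ɟ/ are [+dorsal]. The remaining /n, b, m, dʒ, ɱ, dz/ satisfy [+voice], [−dorsal], [−continuant].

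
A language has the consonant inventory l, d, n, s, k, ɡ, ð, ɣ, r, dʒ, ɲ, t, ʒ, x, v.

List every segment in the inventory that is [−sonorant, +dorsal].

The [−sonorant] segments are /d, s, k, ɡ, ð, ɣ, dʒ, t, ʒ, x, v/.
Of those, [+dorsal] leaves /k, ɡ, ɣ, x/.

k, ɡ, ɣ, x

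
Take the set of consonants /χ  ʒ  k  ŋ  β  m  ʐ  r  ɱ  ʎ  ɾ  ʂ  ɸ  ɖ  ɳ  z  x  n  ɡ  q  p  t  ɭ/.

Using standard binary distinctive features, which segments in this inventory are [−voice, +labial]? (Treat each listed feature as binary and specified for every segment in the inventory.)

First, the [−voice] segments are /χ, k, ʂ, ɸ, x, q, p, t/.
Of those, [+labial] leaves /ɸ, p/.

ɸ, p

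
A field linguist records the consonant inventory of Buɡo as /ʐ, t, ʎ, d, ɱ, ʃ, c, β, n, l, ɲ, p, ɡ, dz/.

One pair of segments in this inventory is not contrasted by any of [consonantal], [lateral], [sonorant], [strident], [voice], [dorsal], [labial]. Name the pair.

/ʐ/ (voiced retroflex fricative) and /dz/ (voiced alveolar affricate) are both [+consonantal], [-lateral], [-sonorant], [+strident], [+voice], [-dorsal], [-labial], so none of the listed features separates them. (They do differ in [continuant] and [anterior], which are not among the given features.) Every other pair in the inventory differs on at least one listed feature.

ʐ, dz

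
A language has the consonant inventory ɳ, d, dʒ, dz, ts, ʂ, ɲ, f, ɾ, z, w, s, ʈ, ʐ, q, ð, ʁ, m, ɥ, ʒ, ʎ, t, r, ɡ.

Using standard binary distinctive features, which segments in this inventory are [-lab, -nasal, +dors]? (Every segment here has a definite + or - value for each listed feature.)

q, ʁ, ʎ, ɡ

The [-labial] segments are /ɳ, d, dʒ, dz, ts, ʂ, ɲ, ɾ, z, s, ʈ, ʐ, q, ð, ʁ, ʒ, ʎ, t, r, ɡ/.
Among these, [-nasal] gives /d, dʒ, dz, ts, ʂ, ɾ, z, s, ʈ, ʐ, q, ð, ʁ, ʒ, ʎ, t, r, ɡ/.
Among these, [+dorsal] leaves /q, ʁ, ʎ, ɡ/.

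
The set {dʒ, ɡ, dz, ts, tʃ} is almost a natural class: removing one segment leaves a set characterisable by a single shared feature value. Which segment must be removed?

[delayed release] (equivalently [strident], [coronal], [dorsal]) groups all but one: /dʒ, ts, dz, tʃ/ share [+delayed release] while /ɡ/ (voiced velar stop) alone is [−delayed release]. Removing any other segment would not leave a single-feature class that excludes it.

ɡ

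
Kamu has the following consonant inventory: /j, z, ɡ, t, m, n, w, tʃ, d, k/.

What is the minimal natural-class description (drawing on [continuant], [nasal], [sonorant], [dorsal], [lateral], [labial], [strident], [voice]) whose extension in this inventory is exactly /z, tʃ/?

Every target segment is [+strident] and no other inventory member is, so one feature is enough.

[+strident]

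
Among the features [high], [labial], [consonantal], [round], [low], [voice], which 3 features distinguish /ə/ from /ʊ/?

[labial], [round], [high]

/ə/ (mid central vowel (schwa)) and /ʊ/ (high back rounded lax vowel) agree on [−consonantal], [−low], [+voice]. They differ on [labial] (/ə/ [−], /ʊ/ [+]), [round] (/ə/ [−], /ʊ/ [+]), [high] (/ə/ [−], /ʊ/ [+]).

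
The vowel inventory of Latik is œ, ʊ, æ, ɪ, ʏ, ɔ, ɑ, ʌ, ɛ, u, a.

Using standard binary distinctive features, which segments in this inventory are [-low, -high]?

Eliminate segments failing any feature: /ʊ, ɪ, ʏ, u/ are [+high]; /æ, ɑ, a/ are [+low]. The remaining /œ, ɔ, ʌ, ɛ/ satisfy [-low], [-high].

œ, ɔ, ʌ, ɛ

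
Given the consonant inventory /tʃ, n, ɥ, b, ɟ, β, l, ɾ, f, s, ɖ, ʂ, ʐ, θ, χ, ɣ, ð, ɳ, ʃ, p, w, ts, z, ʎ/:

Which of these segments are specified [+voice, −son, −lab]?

ɟ, ɖ, ʐ, ɣ, ð, z

Eliminate segments failing any feature: /tʃ, f, s, ʂ, θ, χ, ʃ, p, ts/ are [−voice]; /n, ɥ, l, ɾ, ɳ, w, ʎ/ are [+sonorant]; /b, β/ are [+labial]. The remaining /ɟ, ɖ, ʐ, ɣ, ð, z/ satisfy [+voice], [−sonorant], [−labial].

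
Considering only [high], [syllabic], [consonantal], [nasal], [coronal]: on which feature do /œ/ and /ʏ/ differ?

[high]

The two segments share [+syllabic], [−consonantal], [−nasal], [−coronal]. The only feature from the list on which they differ: /œ/ is [−high] while /ʏ/ is [+high].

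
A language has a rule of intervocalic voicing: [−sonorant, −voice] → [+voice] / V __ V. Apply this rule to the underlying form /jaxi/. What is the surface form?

/x/ satisfies [−sonorant, −voice] and sits in V __ V. The [+voice] counterpart of the voiceless velar fricative is /ɣ/. Other segments in /jaxi/ either fail the structural description or are not in the environment, so the surface form is [jaɣi].

[jaɣi]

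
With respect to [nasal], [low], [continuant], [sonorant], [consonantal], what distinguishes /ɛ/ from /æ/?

/ɛ/ (mid front unrounded lax vowel) and /æ/ (low front unrounded vowel) agree on [−nasal], [+continuant], [+sonorant], [−consonantal]. They differ on [low] (/ɛ/ [−], /æ/ [+]).

[low]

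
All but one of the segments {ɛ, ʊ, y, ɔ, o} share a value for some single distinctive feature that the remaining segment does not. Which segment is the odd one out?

ɛ

[round] groups all but one: /ʊ, o, ɔ, y/ share [+round] while /ɛ/ (mid front unrounded lax vowel) alone is [-round]. Removing any other segment would not leave a single-feature class that excludes it.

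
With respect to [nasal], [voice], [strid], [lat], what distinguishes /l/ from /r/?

[lateral]

/l/ is the alveolar lateral approximant and /r/ is the alveolar trill. Both are [−nasal], [+voice], [−strident]. /l/ is [+lateral] while /r/ is [−lateral], so the distinguishing feature is [lateral].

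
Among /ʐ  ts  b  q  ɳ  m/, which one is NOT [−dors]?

/q/ is the voiceless uvular stop, which is [+dorsal]; the rest — /m, ts, b, ʐ, ɳ/ — are [−dorsal].

q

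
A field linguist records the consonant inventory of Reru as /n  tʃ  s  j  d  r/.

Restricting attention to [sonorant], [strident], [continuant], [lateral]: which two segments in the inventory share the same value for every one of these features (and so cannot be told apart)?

On the given features, /j/ and /r/ have an identical profile: [+sonorant], [−strident], [+continuant], [−lateral]. No other two segments in the inventory coincide on all 4 features. (They do differ in [dorsal], which is not among the given features.)

j, r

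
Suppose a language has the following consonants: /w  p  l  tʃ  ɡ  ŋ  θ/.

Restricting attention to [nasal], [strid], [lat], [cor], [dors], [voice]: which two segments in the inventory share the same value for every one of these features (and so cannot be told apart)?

w, ɡ

Both /w/ and /ɡ/ are [−nasal], [−strident], [−lateral], [−coronal], [+dorsal], [+voice]. Since the list omits [sonorant], [continuant], [labial] and [round] — which do distinguish the labial-velar glide from the voiced velar stop — this pair collapses; all other pairs remain distinct.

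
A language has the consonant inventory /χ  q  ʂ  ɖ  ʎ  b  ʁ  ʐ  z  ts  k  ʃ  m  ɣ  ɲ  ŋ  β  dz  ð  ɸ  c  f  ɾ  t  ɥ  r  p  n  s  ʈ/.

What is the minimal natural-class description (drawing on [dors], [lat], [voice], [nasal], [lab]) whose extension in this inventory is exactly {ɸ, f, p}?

Every target segment is [−voice], [+labial]; each remaining inventory member fails at least one of these. Each conjunct is needed — [+labial] alone would also admit /b, m, β, ɥ/; [−voice] alone would also admit /χ, q, ʂ, ts, …/ — and no other single listed feature has exactly this extension, so two is the minimum.

[−voice, +lab]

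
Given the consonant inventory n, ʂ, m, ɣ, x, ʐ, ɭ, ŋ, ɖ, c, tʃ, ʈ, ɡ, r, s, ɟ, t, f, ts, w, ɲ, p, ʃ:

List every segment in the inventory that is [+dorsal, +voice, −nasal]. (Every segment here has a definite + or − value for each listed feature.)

ɣ, ɡ, ɟ, w

The [+dorsal] segments are /ɣ, x, ŋ, c, ɡ, ɟ, w, ɲ/.
Intersecting with [+voice] gives /ɣ, ŋ, ɡ, ɟ, w, ɲ/.
Within that set, [−nasal] leaves /ɣ, ɡ, ɟ, w/.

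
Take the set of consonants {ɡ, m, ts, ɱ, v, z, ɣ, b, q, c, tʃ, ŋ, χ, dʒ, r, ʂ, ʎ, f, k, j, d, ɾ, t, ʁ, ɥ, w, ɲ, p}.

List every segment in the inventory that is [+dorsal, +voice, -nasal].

Checking each segment against [+dorsal], [+voice], [-nasal]: /ɡ/ (voiced velar stop), /ɣ/ (voiced velar fricative), /ʎ/ (palatal lateral approximant), /j/ (palatal glide), /ʁ/ (voiced uvular fricative), /ɥ/ (labial-palatal glide), among others, satisfy every feature; every other segment in the inventory fails at least one.

ɡ, ɣ, ʎ, j, ʁ, ɥ, w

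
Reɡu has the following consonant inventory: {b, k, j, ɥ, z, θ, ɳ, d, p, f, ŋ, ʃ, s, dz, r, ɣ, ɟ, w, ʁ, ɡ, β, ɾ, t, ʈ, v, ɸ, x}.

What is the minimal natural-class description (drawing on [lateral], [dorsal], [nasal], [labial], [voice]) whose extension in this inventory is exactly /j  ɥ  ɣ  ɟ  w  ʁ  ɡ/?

[+voice, -nasal, +dorsal]

Every target segment is [+voice], [-nasal], [+dorsal]; each remaining inventory member fails at least one of these. Each conjunct is needed — [-nasal, +dorsal] alone would also admit /k, x/; [+voice, +dorsal] alone would also admit /ŋ/; [+voice, -nasal] alone would also admit /b, z, d, dz, …/ — and no other combination of two listed features has exactly this extension, so three is the minimum.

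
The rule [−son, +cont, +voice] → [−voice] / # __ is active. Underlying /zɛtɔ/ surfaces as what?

[sɛtɔ]

The only segment in the rule's environment that also matches [−son, +cont, +voice] is /z/. Applying [−voice] turns the voiced alveolar fricative into /s/ (voiceless alveolar fricative), giving [sɛtɔ].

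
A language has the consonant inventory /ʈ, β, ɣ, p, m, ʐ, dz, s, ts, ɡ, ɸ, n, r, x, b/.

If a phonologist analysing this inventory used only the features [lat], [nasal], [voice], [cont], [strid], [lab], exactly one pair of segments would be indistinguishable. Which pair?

/ɣ/ (voiced velar fricative) and /r/ (alveolar trill) are both [−lateral], [−nasal], [+voice], [+continuant], [−strident], [−labial], so none of the listed features separates them. (They do differ in [sonorant], [coronal] and [dorsal], which are not among the given features.) Every other pair in the inventory differs on at least one listed feature.

ɣ, r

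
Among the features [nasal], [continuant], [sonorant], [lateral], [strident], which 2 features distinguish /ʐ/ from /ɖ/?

[continuant], [strident]

The two segments share [−nasal], [−sonorant], [−lateral]. The only features from the list on which they differ: /ʐ/ is [+continuant] while /ɖ/ is [−continuant]; /ʐ/ is [+strident] while /ɖ/ is [−strident].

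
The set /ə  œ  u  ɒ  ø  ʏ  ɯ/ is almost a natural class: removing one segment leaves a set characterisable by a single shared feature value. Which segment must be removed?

ɒ

[low] groups all but one: /ə, œ, ɯ, ø, u, ʏ/ share [−low] while /ɒ/ (low back rounded vowel) alone is [+low]. Removing any other segment would not leave a single-feature class that excludes it.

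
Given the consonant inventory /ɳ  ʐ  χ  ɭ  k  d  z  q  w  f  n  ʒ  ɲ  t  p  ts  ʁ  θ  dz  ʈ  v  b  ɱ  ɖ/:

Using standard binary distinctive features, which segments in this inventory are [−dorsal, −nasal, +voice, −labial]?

ʐ, ɭ, d, z, ʒ, dz, ɖ

Eliminate segments failing any feature: /ɳ, n, ɱ/ are [+nasal]; /χ, k, q, w, ɲ, ʁ/ are [+dorsal]; /f, t, p, ts, θ, ʈ/ are [−voice]; /v, b/ are [+labial]. The remaining /ʐ, ɭ, d, z, ʒ, dz, ɖ/ satisfy [−dorsal], [−nasal], [+voice], [−labial].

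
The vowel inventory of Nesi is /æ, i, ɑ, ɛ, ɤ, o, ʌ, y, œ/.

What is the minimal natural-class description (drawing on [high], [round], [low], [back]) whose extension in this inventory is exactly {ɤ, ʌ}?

[-low, +back, -round]

Every target segment is [-low], [+back], [-round]; each remaining inventory member fails at least one of these. Each conjunct is needed — [+back, -round] alone would also admit /ɑ/; [-low, -round] alone would also admit /i, ɛ/; [-low, +back] alone would also admit /o/ — and no other combination of two listed features has exactly this extension, so three is the minimum.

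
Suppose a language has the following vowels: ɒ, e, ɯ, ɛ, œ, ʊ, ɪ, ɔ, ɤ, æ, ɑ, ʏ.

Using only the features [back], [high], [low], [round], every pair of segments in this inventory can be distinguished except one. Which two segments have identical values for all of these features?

e, ɛ

Both /e/ and /ɛ/ are [-back], [-high], [-low], [-round]. Since the list omits [tense] — which does distinguish the mid front unrounded tense vowel from the mid front unrounded lax vowel — this pair collapses; all other pairs remain distinct.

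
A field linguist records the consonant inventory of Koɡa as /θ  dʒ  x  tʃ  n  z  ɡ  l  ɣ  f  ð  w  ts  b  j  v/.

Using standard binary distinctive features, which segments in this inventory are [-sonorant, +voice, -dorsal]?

The [-sonorant] segments are /θ, dʒ, x, tʃ, z, ɡ, ɣ, f, ð, ts, b, v/.
Intersecting with [+voice] gives /dʒ, z, ɡ, ɣ, ð, b, v/.
Of those, [-dorsal] leaves /dʒ, z, ð, b, v/.

dʒ, z, ð, b, v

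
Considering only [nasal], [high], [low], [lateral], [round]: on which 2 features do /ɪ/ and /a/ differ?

[high], [low]

/ɪ/ (high front unrounded lax vowel) and /a/ (low unrounded vowel) agree on [-nasal], [-lateral], [-round]. They differ on [high] (/ɪ/ [+], /a/ [-]), [low] (/ɪ/ [-], /a/ [+]).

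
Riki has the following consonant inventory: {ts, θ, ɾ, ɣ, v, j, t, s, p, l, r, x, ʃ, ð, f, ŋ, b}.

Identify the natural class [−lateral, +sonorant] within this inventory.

First, the [−lateral] segments are /ts, θ, ɾ, ɣ, v, j, t, s, p, r, x, ʃ, ð, f, ŋ, b/.
Within that set, [+sonorant] leaves /ɾ, j, r, ŋ/.

ɾ, j, r, ŋ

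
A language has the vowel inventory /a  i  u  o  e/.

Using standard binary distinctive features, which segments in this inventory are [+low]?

a

The feature [low] marks segments produced with the tongue body lowered. In this inventory /a/ has that property, so it is [+low]; /i, u, o, e/ are [-low].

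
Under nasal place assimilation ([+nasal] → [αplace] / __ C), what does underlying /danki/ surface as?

/n/ sits before the [+dorsal] consonant /k/, so it takes on [+dorsal] and surfaces as /ŋ/. The rest of the form is unaffected: [daŋki].

[daŋki]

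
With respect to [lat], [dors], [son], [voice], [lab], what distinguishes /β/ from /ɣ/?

/β/ (voiced bilabial fricative) and /ɣ/ (voiced velar fricative) agree on [-lateral], [-sonorant], [+voice]. They differ on [labial] (/β/ [+], /ɣ/ [-]), [dorsal] (/β/ [-], /ɣ/ [+]).

[labial], [dorsal]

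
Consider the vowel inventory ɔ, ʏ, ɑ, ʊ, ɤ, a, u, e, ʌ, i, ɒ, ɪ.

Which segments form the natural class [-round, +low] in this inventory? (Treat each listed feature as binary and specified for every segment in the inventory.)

ɑ, a

Checking each segment against [-round], [+low]: /ɑ/ (low back unrounded vowel), /a/ (low unrounded vowel) satisfy every feature; every other segment in the inventory fails at least one.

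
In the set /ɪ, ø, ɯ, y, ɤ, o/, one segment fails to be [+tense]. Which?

/ɪ/ is the high front unrounded lax vowel, which is [−tense]; the rest — /ɤ, y, ø, ɯ, o/ — are [+tense].

ɪ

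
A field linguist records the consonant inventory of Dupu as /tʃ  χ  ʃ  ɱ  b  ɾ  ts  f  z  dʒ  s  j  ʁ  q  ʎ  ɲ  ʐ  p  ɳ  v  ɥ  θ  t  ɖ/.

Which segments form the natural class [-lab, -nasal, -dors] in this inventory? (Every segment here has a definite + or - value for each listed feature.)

tʃ, ʃ, ɾ, ts, z, dʒ, s, ʐ, θ, t, ɖ

The [-labial] segments are /tʃ, χ, ʃ, ɾ, ts, z, dʒ, s, j, ʁ, q, ʎ, ɲ, ʐ, ɳ, θ, t, ɖ/.
Then [-nasal] gives /tʃ, χ, ʃ, ɾ, ts, z, dʒ, s, j, ʁ, q, ʎ, ʐ, θ, t, ɖ/.
Of those, [-dorsal] leaves /tʃ, ʃ, ɾ, ts, z, dʒ, s, ʐ, θ, t, ɖ/.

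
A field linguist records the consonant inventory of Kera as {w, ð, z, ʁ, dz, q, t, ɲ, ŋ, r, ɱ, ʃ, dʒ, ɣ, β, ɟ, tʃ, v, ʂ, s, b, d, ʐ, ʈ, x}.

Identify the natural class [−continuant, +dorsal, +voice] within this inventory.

ɲ, ŋ, ɟ

Eliminate segments failing any feature: /w, ð, z, ʁ, r, ʃ, ɣ, β, v, ʂ, s, ʐ, x/ are [+continuant]; /dz, t, ɱ, dʒ, tʃ, b, d, ʈ/ are [−dorsal]; /q/ is [−voice]. The remaining /ɲ, ŋ, ɟ/ satisfy [−continuant], [+dorsal], [+voice].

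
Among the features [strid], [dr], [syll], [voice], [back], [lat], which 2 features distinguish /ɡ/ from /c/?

/ɡ/ (voiced velar stop) and /c/ (voiceless palatal stop) agree on [−strident], [−delayed release], [−syllabic], [−lateral]. They differ on [voice] (/ɡ/ [+], /c/ [−]), [back] (/ɡ/ [+], /c/ [−]).

[voice], [back]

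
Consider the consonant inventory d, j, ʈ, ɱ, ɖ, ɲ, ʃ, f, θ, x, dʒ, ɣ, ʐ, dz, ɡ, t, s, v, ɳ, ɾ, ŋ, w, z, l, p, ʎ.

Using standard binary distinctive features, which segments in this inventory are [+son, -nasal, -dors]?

ɾ, l

Checking each segment against [+sonorant], [-nasal], [-dorsal]: /ɾ/ (alveolar tap), /l/ (alveolar lateral approximant) satisfy every feature; every other segment in the inventory fails at least one.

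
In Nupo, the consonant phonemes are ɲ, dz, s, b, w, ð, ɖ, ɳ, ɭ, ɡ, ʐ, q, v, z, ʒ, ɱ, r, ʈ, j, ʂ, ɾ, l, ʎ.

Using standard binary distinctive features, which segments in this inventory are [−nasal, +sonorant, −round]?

ɭ, r, j, ɾ, l, ʎ

Checking each segment against [−nasal], [+sonorant], [−round]: /ɭ/ (retroflex lateral approximant), /r/ (alveolar trill), /j/ (palatal glide), /ɾ/ (alveolar tap), /l/ (alveolar lateral approximant), /ʎ/ (palatal lateral approximant) satisfy every feature; every other segment in the inventory fails at least one.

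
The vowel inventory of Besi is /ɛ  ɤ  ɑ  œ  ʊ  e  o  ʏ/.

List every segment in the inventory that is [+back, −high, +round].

o

Checking each segment against [+back], [−high], [+round]: /o/ (mid back rounded tense vowel) satisfies every feature; every other segment in the inventory fails at least one.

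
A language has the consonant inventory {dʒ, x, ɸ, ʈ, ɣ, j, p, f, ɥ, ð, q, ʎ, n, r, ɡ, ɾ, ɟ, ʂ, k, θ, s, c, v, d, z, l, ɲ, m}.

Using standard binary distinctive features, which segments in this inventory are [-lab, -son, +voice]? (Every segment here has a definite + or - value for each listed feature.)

dʒ, ɣ, ð, ɡ, ɟ, d, z

Eliminate segments failing any feature: /x, ʈ, q, ʂ, k, θ, s, c/ are [-voice]; /ɸ, p, f, ɥ, v, m/ are [+labial]; /j, ʎ, n, r, ɾ, l, ɲ/ are [+sonorant]. The remaining /dʒ, ɣ, ð, ɡ, ɟ, d, z/ satisfy [-labial], [-sonorant], [+voice].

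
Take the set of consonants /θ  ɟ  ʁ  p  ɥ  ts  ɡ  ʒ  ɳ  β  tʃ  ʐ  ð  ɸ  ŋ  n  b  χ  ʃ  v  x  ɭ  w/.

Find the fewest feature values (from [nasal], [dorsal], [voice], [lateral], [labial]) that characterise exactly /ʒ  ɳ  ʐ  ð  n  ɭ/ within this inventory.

The class [+voice], [−labial], [−dorsal] has exactly /ʒ, ɳ, ʐ, ð, n, ɭ/ as its extension in this inventory. No smaller conjunction from the listed features achieves this: [−labial, −dorsal] alone would also admit /θ, ts, tʃ, ʃ/; [+voice, −dorsal] alone would also admit /β, b, v/; [+voice, −labial] alone would also admit /ɟ, ʁ, ɡ, ŋ/; and checking the remaining two-feature bundles turns up none with this extension.

[+voice, −labial, −dorsal]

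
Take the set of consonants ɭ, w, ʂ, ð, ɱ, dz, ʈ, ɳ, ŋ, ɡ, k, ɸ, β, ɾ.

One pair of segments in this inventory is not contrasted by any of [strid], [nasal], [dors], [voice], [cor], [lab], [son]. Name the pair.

ɾ, ɭ

On the given features, /ɾ/ and /ɭ/ have an identical profile: [-strident], [-nasal], [-dorsal], [+voice], [+coronal], [-labial], [+sonorant]. No other two segments in the inventory coincide on all 7 features. (They do differ in [lateral] and [anterior], which are not among the given features.)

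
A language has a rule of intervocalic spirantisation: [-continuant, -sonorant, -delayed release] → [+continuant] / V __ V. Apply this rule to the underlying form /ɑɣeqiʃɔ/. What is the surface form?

[ɑɣeχiʃɔ]

Only /q/ occurs between two vowels (/e/ __ /i/) and matches the structural description. It is a voiceless uvular stop, so [-continuant, -sonorant, -delayed release] holds; changing it to [+continuant] with all other features held fixed yields /χ/ (voiceless uvular fricative). No other segment meets both the structural description and the environment, so the output is [ɑɣeχiʃɔ].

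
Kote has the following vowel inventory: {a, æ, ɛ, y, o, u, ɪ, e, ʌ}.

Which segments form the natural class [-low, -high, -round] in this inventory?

ɛ, e, ʌ

Eliminate segments failing any feature: /a, æ/ are [+low]; /y, u, ɪ/ are [+high]; /o/ is [+round]. The remaining /ɛ, e, ʌ/ satisfy [-low], [-high], [-round].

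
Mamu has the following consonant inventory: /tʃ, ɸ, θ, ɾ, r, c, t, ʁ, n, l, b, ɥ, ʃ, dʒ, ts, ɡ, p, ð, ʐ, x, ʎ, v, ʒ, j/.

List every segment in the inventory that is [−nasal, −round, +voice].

ɾ, r, ʁ, l, b, dʒ, ɡ, ð, ʐ, ʎ, v, ʒ, j

Eliminate segments failing any feature: /tʃ, ɸ, θ, c, t, ʃ, ts, p, x/ are [−voice]; /n/ is [+nasal]; /ɥ/ is [+round]. The remaining /ɾ, r, ʁ, l, b, dʒ, ɡ, ð, ʐ, ʎ, v, ʒ, j/ satisfy [−nasal], [−round], [+voice].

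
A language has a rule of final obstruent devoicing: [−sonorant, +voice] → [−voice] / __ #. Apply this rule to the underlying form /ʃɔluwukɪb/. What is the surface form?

Only the final segment /b/ is both word-final and matches the structural description. It is a voiced bilabial stop, so [−sonorant, +voice] holds; changing it to [−voice] with all other features held fixed yields /p/ (voiceless bilabial stop). No other segment meets both the structural description and the environment, so the output is [ʃɔluwukɪp].

[ʃɔluwukɪp]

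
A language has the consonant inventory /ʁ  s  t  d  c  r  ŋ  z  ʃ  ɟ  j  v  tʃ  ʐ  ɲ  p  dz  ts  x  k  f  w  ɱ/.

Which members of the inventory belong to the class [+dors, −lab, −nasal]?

Checking each segment against [+dorsal], [−labial], [−nasal]: /ʁ/ (voiced uvular fricative), /c/ (voiceless palatal stop), /ɟ/ (voiced palatal stop), /j/ (palatal glide), /x/ (voiceless velar fricative), /k/ (voiceless velar stop) satisfy every feature; every other segment in the inventory fails at least one.

ʁ, c, ɟ, j, x, k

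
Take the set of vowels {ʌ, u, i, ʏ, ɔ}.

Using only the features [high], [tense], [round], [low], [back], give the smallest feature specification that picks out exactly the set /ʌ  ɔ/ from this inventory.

[−high]

/ʌ, ɔ/ are exactly the [−high] segments in the inventory, so a single feature suffices.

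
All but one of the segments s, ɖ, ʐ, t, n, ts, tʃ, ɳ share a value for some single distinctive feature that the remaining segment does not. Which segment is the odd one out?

The remaining segments after removing /tʃ/ share [−distributed]; /tʃ/ (voiceless postalveolar affricate) is [+distributed]. For every other candidate removal, the leftover set fails to share any single feature value that the removed segment lacks.

tʃ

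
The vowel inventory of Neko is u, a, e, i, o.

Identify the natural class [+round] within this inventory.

u, o

The [+round] segments here are /u, o/; the remaining /a, e, i/ are [-round].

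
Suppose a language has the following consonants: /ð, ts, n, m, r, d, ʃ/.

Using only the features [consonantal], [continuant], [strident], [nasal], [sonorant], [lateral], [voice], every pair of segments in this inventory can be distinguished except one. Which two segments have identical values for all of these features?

/n/ (alveolar nasal) and /m/ (bilabial nasal) are both [+consonantal], [-continuant], [-strident], [+nasal], [+sonorant], [-lateral], [+voice], so none of the listed features separates them. (They do differ in [labial] and [coronal], which are not among the given features.) Every other pair in the inventory differs on at least one listed feature.

n, m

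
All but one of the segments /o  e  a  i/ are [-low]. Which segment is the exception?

a

Every segment except /a/ is [-low]. /a/ (low unrounded vowel) is [+low], so it is the exception.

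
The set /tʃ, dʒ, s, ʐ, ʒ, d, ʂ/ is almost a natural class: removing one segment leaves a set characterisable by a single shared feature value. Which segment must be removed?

d

/ʒ, dʒ, ʂ, tʃ, s, ʐ/ are all [+strident], but /d/ (voiced alveolar stop) is [−strident]. No other single segment can be removed to leave a set sharing one feature value that the removed segment lacks, so /d/ is the odd one out.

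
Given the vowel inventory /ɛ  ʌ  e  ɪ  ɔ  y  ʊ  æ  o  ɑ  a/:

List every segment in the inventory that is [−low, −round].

ɛ, ʌ, e, ɪ

Checking each segment against [−low], [−round]: /ɛ/ (mid front unrounded lax vowel), /ʌ/ (mid back unrounded lax vowel), /e/ (mid front unrounded tense vowel), /ɪ/ (high front unrounded lax vowel) satisfy every feature; every other segment in the inventory fails at least one.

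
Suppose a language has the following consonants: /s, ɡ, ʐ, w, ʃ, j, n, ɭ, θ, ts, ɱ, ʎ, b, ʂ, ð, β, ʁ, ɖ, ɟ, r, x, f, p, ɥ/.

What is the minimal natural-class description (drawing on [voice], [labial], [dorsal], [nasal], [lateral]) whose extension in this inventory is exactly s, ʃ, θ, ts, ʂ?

The class [−voice], [−labial], [−dorsal] has exactly /s, ʃ, θ, ts, ʂ/ as its extension in this inventory. No smaller conjunction from the listed features achieves this: [−labial, −dorsal] alone would also admit /ʐ, n, ɭ, ð, …/; [−voice, −dorsal] alone would also admit /f, p/; [−voice, −labial] alone would also admit /x/; and checking the remaining two-feature bundles turns up none with this extension.

[−voice, −labial, −dorsal]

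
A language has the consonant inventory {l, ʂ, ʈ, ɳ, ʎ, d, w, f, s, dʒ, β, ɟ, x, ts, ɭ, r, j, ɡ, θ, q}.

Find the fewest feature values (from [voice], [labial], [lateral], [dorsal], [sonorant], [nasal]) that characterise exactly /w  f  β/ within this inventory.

[+labial]

The target set is precisely the extension of [+labial] in this inventory.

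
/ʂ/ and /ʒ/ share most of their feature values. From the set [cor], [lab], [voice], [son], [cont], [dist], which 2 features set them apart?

/ʂ/ (voiceless retroflex fricative) and /ʒ/ (voiced postalveolar fricative) agree on [+coronal], [-labial], [-sonorant], [+continuant]. They differ on [voice] (/ʂ/ [-], /ʒ/ [+]), [distributed] (/ʂ/ [-], /ʒ/ [+]).

[voice], [distributed]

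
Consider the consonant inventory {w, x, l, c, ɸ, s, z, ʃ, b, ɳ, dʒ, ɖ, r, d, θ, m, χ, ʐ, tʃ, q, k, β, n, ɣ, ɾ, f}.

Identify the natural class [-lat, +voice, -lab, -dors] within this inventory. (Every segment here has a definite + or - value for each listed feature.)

Eliminate segments failing any feature: /w, b, m, β/ are [+labial]; /x, c, ɸ, s, ʃ, θ, χ, tʃ, q, k, f/ are [-voice]; /l/ is [+lateral]; /ɣ/ is [+dorsal]. The remaining /z, ɳ, dʒ, ɖ, r, d, ʐ, n, ɾ/ satisfy [-lateral], [+voice], [-labial], [-dorsal].

z, ɳ, dʒ, ɖ, r, d, ʐ, n, ɾ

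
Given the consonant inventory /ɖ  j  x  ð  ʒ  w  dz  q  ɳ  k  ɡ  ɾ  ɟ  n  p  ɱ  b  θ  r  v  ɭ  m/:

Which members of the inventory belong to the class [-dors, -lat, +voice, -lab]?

ɖ, ð, ʒ, dz, ɳ, ɾ, n, r

Among the inventory, the [-dorsal] segments are /ɖ, ð, ʒ, dz, ɳ, ɾ, n, p, ɱ, b, θ, r, v, ɭ, m/.
Of those, [-lateral] gives /ɖ, ð, ʒ, dz, ɳ, ɾ, n, p, ɱ, b, θ, r, v, m/.
Within that set, [+voice] gives /ɖ, ð, ʒ, dz, ɳ, ɾ, n, ɱ, b, r, v, m/.
Then [-labial] leaves /ɖ, ð, ʒ, dz, ɳ, ɾ, n, r/.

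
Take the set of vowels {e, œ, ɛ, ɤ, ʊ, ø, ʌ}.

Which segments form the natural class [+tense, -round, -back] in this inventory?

e

The [+tense] segments are /e, ɤ, ø/.
Within that set, [-round] gives /e, ɤ/.
Then [-back] leaves /e/.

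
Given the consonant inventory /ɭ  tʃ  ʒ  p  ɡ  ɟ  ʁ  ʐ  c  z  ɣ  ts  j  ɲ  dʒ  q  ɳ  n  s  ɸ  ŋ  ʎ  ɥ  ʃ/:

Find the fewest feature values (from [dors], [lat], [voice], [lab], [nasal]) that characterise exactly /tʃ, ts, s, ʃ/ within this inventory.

/tʃ, ts, s, ʃ/ are all [−voice], [−labial], [−dorsal], and no other segment in the inventory matches all three values. Dropping any one of them over-generates: [−labial, −dorsal] alone would also admit /ɭ, ʒ, ʐ, z, …/; [−voice, −dorsal] alone would also admit /p, ɸ/; [−voice, −labial] alone would also admit /c, q/. No other combination of two listed features picks out exactly this set either, so fewer than three features will not do.

[−voice, −lab, −dors]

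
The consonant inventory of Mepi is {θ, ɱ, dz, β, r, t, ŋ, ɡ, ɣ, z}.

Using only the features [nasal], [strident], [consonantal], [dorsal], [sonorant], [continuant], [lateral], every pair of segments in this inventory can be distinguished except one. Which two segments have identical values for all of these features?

β, θ

On the given features, /β/ and /θ/ have an identical profile: [−nasal], [−strident], [+consonantal], [−dorsal], [−sonorant], [+continuant], [−lateral]. No other two segments in the inventory coincide on all 7 features. (They do differ in [voice], [labial] and [coronal], which are not among the given features.)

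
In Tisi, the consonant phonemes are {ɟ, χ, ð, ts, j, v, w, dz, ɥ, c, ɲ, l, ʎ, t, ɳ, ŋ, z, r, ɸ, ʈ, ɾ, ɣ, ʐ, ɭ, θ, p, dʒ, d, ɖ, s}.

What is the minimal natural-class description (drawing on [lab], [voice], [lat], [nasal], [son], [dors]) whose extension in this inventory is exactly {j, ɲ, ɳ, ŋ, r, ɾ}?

The class [+sonorant], [−lateral], [−labial] has exactly /j, ɲ, ɳ, ŋ, r, ɾ/ as its extension in this inventory. No smaller conjunction from the listed features achieves this: [−lateral, −labial] alone would also admit /ɟ, χ, ð, ts, …/; [+sonorant, −labial] alone would also admit /l, ʎ, ɭ/; [+sonorant, −lateral] alone would also admit /w, ɥ/; and checking the remaining two-feature bundles turns up none with this extension.

[+son, −lat, −lab]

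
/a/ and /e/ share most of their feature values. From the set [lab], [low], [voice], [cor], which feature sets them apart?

[low]

The two segments share [−labial], [+voice], [−coronal]. The only feature from the list on which they differ: /a/ is [+low] while /e/ is [−low].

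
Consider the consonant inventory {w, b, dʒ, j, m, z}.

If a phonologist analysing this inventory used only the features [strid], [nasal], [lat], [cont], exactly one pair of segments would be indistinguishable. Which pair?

On the given features, /w/ and /j/ have an identical profile: [-strident], [-nasal], [-lateral], [+continuant]. No other two segments in the inventory coincide on all 4 features. (They do differ in [labial], [round] and [back], which are not among the given features.)

w, j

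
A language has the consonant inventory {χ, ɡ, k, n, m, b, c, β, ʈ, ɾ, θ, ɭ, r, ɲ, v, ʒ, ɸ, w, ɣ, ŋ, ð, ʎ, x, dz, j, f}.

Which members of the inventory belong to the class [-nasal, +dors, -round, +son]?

ʎ, j

Checking each segment against [-nasal], [+dorsal], [-round], [+sonorant]: /ʎ/ (palatal lateral approximant), /j/ (palatal glide) satisfy every feature; every other segment in the inventory fails at least one.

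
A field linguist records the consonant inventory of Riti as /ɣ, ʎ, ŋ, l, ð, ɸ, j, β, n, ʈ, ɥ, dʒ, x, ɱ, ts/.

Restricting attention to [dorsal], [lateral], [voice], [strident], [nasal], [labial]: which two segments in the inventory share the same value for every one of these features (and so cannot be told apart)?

ɣ, j

Both /ɣ/ and /j/ are [+dorsal], [−lateral], [+voice], [−strident], [−nasal], [−labial]. Since the list omits [sonorant] and [back] — which do distinguish the voiced velar fricative from the palatal glide — this pair collapses; all other pairs remain distinct.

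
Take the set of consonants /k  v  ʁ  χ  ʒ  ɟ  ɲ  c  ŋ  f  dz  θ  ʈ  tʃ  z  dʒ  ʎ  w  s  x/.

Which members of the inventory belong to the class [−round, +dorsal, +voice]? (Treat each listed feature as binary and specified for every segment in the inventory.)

ʁ, ɟ, ɲ, ŋ, ʎ

Eliminate segments failing any feature: /k, χ, c, x/ are [−voice]; /v, ʒ, f, dz, θ, ʈ, tʃ, z, dʒ, s/ are [−dorsal]; /w/ is [+round]. The remaining /ʁ, ɟ, ɲ, ŋ, ʎ/ satisfy [−round], [+dorsal], [+voice].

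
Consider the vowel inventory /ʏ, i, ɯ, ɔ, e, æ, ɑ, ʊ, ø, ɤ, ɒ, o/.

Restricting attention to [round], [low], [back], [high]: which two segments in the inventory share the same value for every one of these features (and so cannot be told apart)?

o, ɔ

/o/ (mid back rounded tense vowel) and /ɔ/ (mid back rounded lax vowel) are both [+round], [−low], [+back], [−high], so none of the listed features separates them. (They do differ in [tense], which is not among the given features.) Every other pair in the inventory differs on at least one listed feature.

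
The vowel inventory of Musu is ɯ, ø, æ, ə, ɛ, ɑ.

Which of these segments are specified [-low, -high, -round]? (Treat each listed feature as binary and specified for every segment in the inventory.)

Eliminate segments failing any feature: /ɯ/ is [+high]; /ø/ is [+round]; /æ, ɑ/ are [+low]. The remaining /ə, ɛ/ satisfy [-low], [-high], [-round].

ə, ɛ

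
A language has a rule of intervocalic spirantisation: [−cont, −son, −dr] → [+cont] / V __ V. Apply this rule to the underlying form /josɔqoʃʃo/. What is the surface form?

The only segment in the rule's environment that also matches [−cont, −son, −dr] is /q/. Applying [+continuant] turns the voiceless uvular stop into /χ/ (voiceless uvular fricative), giving [josɔχoʃʃo].

[josɔχoʃʃo]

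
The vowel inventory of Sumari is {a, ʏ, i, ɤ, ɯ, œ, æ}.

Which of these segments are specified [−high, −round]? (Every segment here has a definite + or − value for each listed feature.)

a, ɤ, æ

Checking each segment against [−high], [−round]: /a/ (low unrounded vowel), /ɤ/ (mid back unrounded tense vowel), /æ/ (low front unrounded vowel) satisfy every feature; every other segment in the inventory fails at least one.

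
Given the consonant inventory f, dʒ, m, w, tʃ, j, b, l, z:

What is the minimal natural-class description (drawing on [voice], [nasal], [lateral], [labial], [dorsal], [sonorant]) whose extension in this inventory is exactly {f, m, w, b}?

[+labial]

The target set is precisely the extension of [+labial] in this inventory.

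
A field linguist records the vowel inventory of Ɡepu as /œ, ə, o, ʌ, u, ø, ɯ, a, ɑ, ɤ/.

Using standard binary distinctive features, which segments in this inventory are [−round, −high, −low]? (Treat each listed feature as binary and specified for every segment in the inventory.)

ə, ʌ, ɤ

Eliminate segments failing any feature: /œ, o, u, ø/ are [+round]; /ɯ/ is [+high]; /a, ɑ/ are [+low]. The remaining /ə, ʌ, ɤ/ satisfy [−round], [−high], [−low].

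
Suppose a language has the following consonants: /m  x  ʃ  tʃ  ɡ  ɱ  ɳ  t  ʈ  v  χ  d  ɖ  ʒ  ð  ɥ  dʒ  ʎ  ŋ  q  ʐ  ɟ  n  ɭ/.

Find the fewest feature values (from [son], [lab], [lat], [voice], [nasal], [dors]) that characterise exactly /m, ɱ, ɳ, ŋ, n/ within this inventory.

[+nasal]

The target set is precisely the extension of [+nasal] in this inventory.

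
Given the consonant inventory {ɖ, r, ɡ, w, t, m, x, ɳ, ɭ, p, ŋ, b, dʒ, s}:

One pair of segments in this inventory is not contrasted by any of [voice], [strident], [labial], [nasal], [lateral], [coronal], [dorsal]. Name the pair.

ɖ, r

On the given features, /ɖ/ and /r/ have an identical profile: [+voice], [-strident], [-labial], [-nasal], [-lateral], [+coronal], [-dorsal]. No other two segments in the inventory coincide on all 7 features. (They do differ in [sonorant], [continuant] and [anterior], which are not among the given features.)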